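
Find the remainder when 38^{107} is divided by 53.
By Fermat: 38^{52} ≡ 1 (mod 53). 107 = 2×52 + 3. So 38^{107} ≡ 38^{3} ≡ 17 (mod 53)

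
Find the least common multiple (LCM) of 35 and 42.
210

First find GCD(35, 42) using the Euclidean algorithm:
35 = 0 × 42 + 35
42 = 1 × 35 + 7
35 = 5 × 7 + 0
GCD(35, 42) = 7

LCM formula: LCM(a, b) = (a × b) / GCD(a, b)
LCM(35, 42) = (35 × 42) / 7
LCM(35, 42) = 1470 / 7
LCM(35, 42) = 210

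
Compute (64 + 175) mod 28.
15

(64 + 175) = 239
239 mod 28 = 15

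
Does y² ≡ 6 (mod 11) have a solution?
By Euler's criterion: 6^{5} ≡ 10 (mod 11). Since this equals -1 (≡ 10), 6 is not a QR.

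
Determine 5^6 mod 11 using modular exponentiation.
6 = 4 + 2 (binary 110). Repeated squaring mod 11: 5^1 ≡ 5; 5^2 ≡ 5² = 25 ≡ 3; 5^4 ≡ 3² = 9 ≡ 9. Multiply: 5^6 = 5^4 × 5^2 ≡ 9 × 3 (mod 11): 9 × 3 = 27 ≡ 5. So 5^6 ≡ 5 (mod 11).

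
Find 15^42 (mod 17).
Using Fermat: 15^{16} ≡ 1 (mod 17). 42 ≡ 10 (mod 16). So 15^{42} ≡ 15^{10} ≡ 4 (mod 17)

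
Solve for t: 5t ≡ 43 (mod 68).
63

Since gcd(5, 68) = 1 divides 43, a solution exists.
Multiply both sides by the inverse of 5 mod 68:
  5^(-1) mod 68 = 41
  x ≡ 41 × 43 ≡ 1763 ≡ 63 (mod 68)
Verification: 5 × 63 = 315 = 4 × 68 + 43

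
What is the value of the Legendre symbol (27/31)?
(27/31) = 27^{15} mod 31 = -1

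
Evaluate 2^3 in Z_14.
3 = 2 + 1 (binary 11). Repeated squaring mod 14: 2^1 ≡ 2; 2^2 ≡ 2² = 4 ≡ 4. Multiply: 2^3 = 2^2 × 2^1 ≡ 4 × 2 (mod 14): 4 × 2 = 8 ≡ 8. So 2^3 ≡ 8 (mod 14).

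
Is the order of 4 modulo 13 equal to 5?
No, the actual order is 6, not 5.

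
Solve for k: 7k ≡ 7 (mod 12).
1

Since gcd(7, 12) = 1 divides 7, a solution exists.
Multiply both sides by the inverse of 7 mod 12:
  7^(-1) mod 12 = 7
  x ≡ 7 × 7 ≡ 49 ≡ 1 (mod 12)
Verification: 7 × 1 = 7 = 0 × 12 + 7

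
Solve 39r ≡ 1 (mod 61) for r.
39^(-1) ≡ 36 (mod 61). Verification: 39 × 36 = 1404 ≡ 1 (mod 61)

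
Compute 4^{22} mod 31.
16

Using successive squaring:
Binary expansion of 22: 10110
Powers of 4 mod 31 (each is the square of the previous):
  4^1 ≡ 4 (mod 31)
  4^2 ≡ 4² = 16 ≡ 16 (mod 31)
  4^4 ≡ 16² = 256 ≡ 8 (mod 31)
  4^8 ≡ 8² = 64 ≡ 2 (mod 31)
  4^16 ≡ 2² = 4 ≡ 4 (mod 31)
22 = 16 + 4 + 2, so 4^22 = 4^16 × 4^4 × 4^2 ≡ 4 × 8 × 16 (mod 31)
Multiplying step by step:
  4 × 8 = 32 ≡ 1 (mod 31)
  1 × 16 = 16 ≡ 16 (mod 31)
Result: 4^22 ≡ 16 (mod 31)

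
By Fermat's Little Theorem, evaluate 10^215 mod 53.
By Fermat: 10^{52} ≡ 1 (mod 53). 215 = 4×52 + 7. So 10^{215} ≡ 10^{7} ≡ 13 (mod 53)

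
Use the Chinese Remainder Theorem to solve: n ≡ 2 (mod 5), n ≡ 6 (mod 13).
32

Using the Chinese Remainder Theorem:
M = product of moduli = 65
For equation 1: M_1 = 13, 13 ≡ 3 (mod 5), inverse of 13 mod 5 is 2 (check: 3 × 2 = 6 ≡ 1 (mod 5))
For equation 2: M_2 = 5, 5 ≡ 5 (mod 13), inverse of 5 mod 13 is 8 (check: 5 × 8 = 40 ≡ 1 (mod 13))
Combine: n ≡ Σ r_i×M_i×(M_i⁻¹ mod m_i) = 2×13×2 + 6×5×8 = 52 + 240 = 292
292 mod 65 = 32
n ≡ 32 (mod 65)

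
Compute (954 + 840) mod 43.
31

(954 + 840) = 1794
1794 mod 43 = 31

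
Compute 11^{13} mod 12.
11

Using successive squaring:
Binary expansion of 13: 1101
Powers of 11 mod 12 (each is the square of the previous):
  11^1 ≡ 11 (mod 12)
  11^2 ≡ 11² = 121 ≡ 1 (mod 12)
  11^4 ≡ 1² = 1 ≡ 1 (mod 12)
  11^8 ≡ 1² = 1 ≡ 1 (mod 12)
13 = 8 + 4 + 1, so 11^13 = 11^8 × 11^4 × 11^1 ≡ 1 × 1 × 11 (mod 12)
Multiplying step by step:
  1 × 1 = 1 ≡ 1 (mod 12)
  1 × 11 = 11 ≡ 11 (mod 12)
Result: 11^13 ≡ 11 (mod 12)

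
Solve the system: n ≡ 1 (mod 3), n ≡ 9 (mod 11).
M = 3 × 11 = 33. M₁ = 11, y₁ ≡ 2 (mod 3). M₂ = 3, y₂ ≡ 4 (mod 11). n = 1×11×2 + 9×3×4 ≡ 31 (mod 33)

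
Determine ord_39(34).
Powers of 34 mod 39: 34^1≡34, 34^2≡25, 34^3≡31, 34^4≡1. Order = 4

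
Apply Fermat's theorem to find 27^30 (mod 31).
By Fermat's Little Theorem, 27^{30} ≡ 1 (mod 31) since 31 is prime and gcd(27, 31) = 1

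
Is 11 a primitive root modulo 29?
p - 1 = 28 has prime divisors 2, 7. Check 11^(28/q) mod 29 for each: 11^(28/2) = 11^14 ≡ 28, 11^(28/7) = 11^4 ≡ 25 (mod 29). None of these is 1, so 11 has order 28 = φ(29), so it is a primitive root mod 29.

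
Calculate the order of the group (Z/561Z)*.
320

Prime factorization: 561 = 3 × 11 × 17
Using the formula φ(n) = n × Π(1 - 1/p) for each prime factor p:
φ(561) = 561 × (1 - 1/3) × (1 - 1/11) × (1 - 1/17)
φ(561) = 320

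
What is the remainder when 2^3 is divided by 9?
3 = 2 + 1 (binary 11). Repeated squaring mod 9: 2^1 ≡ 2; 2^2 ≡ 2² = 4 ≡ 4. Multiply: 2^3 = 2^2 × 2^1 ≡ 4 × 2 (mod 9): 4 × 2 = 8 ≡ 8. So 2^3 ≡ 8 (mod 9).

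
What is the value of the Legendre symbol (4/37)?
(4/37) = 4^{18} mod 37 = 1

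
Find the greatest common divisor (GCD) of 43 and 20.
1

Using the Euclidean algorithm:
43 = 2 × 20 + 3
20 = 6 × 3 + 2
3 = 1 × 2 + 1
2 = 2 × 1 + 0

GCD(43, 20) = 1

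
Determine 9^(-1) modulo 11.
9^(-1) ≡ 5 (mod 11). Verification: 9 × 5 = 45 ≡ 1 (mod 11)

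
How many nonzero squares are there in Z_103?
For prime 103, there are (p-1)/2 = (103-1)/2 = 51 quadratic residues (excluding 0).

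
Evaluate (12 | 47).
(12/47) = 12^{23} mod 47 = 1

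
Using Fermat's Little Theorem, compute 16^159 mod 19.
By Fermat: 16^{18} ≡ 1 (mod 19). 159 = 8×18 + 15. So 16^{159} ≡ 16^{15} ≡ 7 (mod 19)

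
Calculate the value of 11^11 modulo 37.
Using repeated squaring. 11 = 8 + 2 + 1 (binary 1011). Repeated squaring mod 37: 11^1 ≡ 11; 11^2 ≡ 11² = 121 ≡ 10; 11^4 ≡ 10² = 100 ≡ 26; 11^8 ≡ 26² = 676 ≡ 10. Multiply: 11^11 = 11^8 × 11^2 × 11^1 ≡ 10 × 10 × 11 (mod 37): 10 × 10 = 100 ≡ 26; 26 × 11 = 286 ≡ 27. So 11^11 ≡ 27 (mod 37).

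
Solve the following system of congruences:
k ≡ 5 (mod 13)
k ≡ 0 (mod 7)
70

Using the Chinese Remainder Theorem:
M = product of moduli = 91
For equation 1: M_1 = 7, 7 ≡ 7 (mod 13), inverse of 7 mod 13 is 2 (check: 7 × 2 = 14 ≡ 1 (mod 13))
For equation 2: M_2 = 13, 13 ≡ 6 (mod 7), inverse of 13 mod 7 is 6 (check: 6 × 6 = 36 ≡ 1 (mod 7))
Combine: k ≡ Σ r_i×M_i×(M_i⁻¹ mod m_i) = 5×7×2 + 0×13×6 = 70 + 0 = 70
70 mod 91 = 70
k ≡ 70 (mod 91)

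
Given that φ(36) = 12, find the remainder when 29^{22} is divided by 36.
By Euler: 29^{12} ≡ 1 (mod 36) since gcd(29, 36) = 1. 22 = 1×12 + 10. So 29^{22} ≡ 29^{10} ≡ 25 (mod 36)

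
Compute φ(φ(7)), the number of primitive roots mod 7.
Number of primitive roots mod 7 = φ(6) = 2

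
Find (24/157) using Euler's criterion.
(24/157) = 24^{78} mod 157 = -1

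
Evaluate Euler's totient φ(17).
16

Prime factorization: 17 = 17
Using the formula φ(n) = n × Π(1 - 1/p) for each prime factor p:
φ(17) = 17 × (1 - 1/17)
φ(17) = 16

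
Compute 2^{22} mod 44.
4

Using successive squaring:
Binary expansion of 22: 10110
Powers of 2 mod 44 (each is the square of the previous):
  2^1 ≡ 2 (mod 44)
  2^2 ≡ 2² = 4 ≡ 4 (mod 44)
  2^4 ≡ 4² = 16 ≡ 16 (mod 44)
  2^8 ≡ 16² = 256 ≡ 36 (mod 44)
  2^16 ≡ 36² = 1296 ≡ 20 (mod 44)
22 = 16 + 4 + 2, so 2^22 = 2^16 × 2^4 × 2^2 ≡ 20 × 16 × 4 (mod 44)
Multiplying step by step:
  20 × 16 = 320 ≡ 12 (mod 44)
  12 × 4 = 48 ≡ 4 (mod 44)
Result: 2^22 ≡ 4 (mod 44)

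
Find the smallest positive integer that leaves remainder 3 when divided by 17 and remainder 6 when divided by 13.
M = 17 × 13 = 221. M₁ = 13, y₁ ≡ 4 (mod 17). M₂ = 17, y₂ ≡ 10 (mod 13). n = 3×13×4 + 6×17×10 ≡ 71 (mod 221). The smallest positive such number is 71.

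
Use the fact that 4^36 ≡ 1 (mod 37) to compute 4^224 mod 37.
By Fermat: 4^{36} ≡ 1 (mod 37). 224 ≡ 8 (mod 36). So 4^{224} ≡ 4^{8} ≡ 9 (mod 37)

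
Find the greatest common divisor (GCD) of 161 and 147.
7

Using the Euclidean algorithm:
161 = 1 × 147 + 14
147 = 10 × 14 + 7
14 = 2 × 7 + 0

GCD(161, 147) = 7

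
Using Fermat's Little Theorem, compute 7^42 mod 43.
By Fermat's Little Theorem, 7^{42} ≡ 1 (mod 43) since 43 is prime and gcd(7, 43) = 1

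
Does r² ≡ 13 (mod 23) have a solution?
By Euler's criterion: 13^{11} ≡ 1 (mod 23). Since this equals 1, 13 is a QR.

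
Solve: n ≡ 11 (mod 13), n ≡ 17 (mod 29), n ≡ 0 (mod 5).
M = 13 × 29 × 5 = 1885. M₁ = 145, y₁ ≡ 7 (mod 13). M₂ = 65, y₂ ≡ 25 (mod 29). M₃ = 377, y₃ ≡ 3 (mod 5). n = 11×145×7 + 17×65×25 + 0×377×3 ≡ 1090 (mod 1885)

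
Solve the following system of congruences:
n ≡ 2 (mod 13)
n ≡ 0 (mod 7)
28

Using the Chinese Remainder Theorem:
M = product of moduli = 91
For equation 1: M_1 = 7, 7 ≡ 7 (mod 13), inverse of 7 mod 13 is 2 (check: 7 × 2 = 14 ≡ 1 (mod 13))
For equation 2: M_2 = 13, 13 ≡ 6 (mod 7), inverse of 13 mod 7 is 6 (check: 6 × 6 = 36 ≡ 1 (mod 7))
Combine: n ≡ Σ r_i×M_i×(M_i⁻¹ mod m_i) = 2×7×2 + 0×13×6 = 28 + 0 = 28
28 mod 91 = 28
n ≡ 28 (mod 91)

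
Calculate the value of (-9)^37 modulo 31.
Using Fermat: (-9)^{30} ≡ 1 (mod 31). 37 ≡ 7 (mod 30). So (-9)^{37} ≡ (-9)^{7} ≡ 21 (mod 31)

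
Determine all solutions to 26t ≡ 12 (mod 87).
54

Since gcd(26, 87) = 1 divides 12, a solution exists.
Multiply both sides by the inverse of 26 mod 87:
  26^(-1) mod 87 = 77
  x ≡ 77 × 12 ≡ 924 ≡ 54 (mod 87)
Verification: 26 × 54 = 1404 = 16 × 87 + 12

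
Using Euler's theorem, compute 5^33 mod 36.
By Euler: 5^{12} ≡ 1 (mod 36) since gcd(5, 36) = 1. 33 = 2×12 + 9. So 5^{33} ≡ 5^{9} ≡ 17 (mod 36)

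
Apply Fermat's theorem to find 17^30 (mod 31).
By Fermat's Little Theorem, 17^{30} ≡ 1 (mod 31) since 31 is prime and gcd(17, 31) = 1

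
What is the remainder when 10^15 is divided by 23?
Using repeated squaring. 15 = 8 + 4 + 2 + 1 (binary 1111). Repeated squaring mod 23: 10^1 ≡ 10; 10^2 ≡ 10² = 100 ≡ 8; 10^4 ≡ 8² = 64 ≡ 18; 10^8 ≡ 18² = 324 ≡ 2. Multiply: 10^15 = 10^8 × 10^4 × 10^2 × 10^1 ≡ 2 × 18 × 8 × 10 (mod 23): 2 × 18 = 36 ≡ 13; 13 × 8 = 104 ≡ 12; 12 × 10 = 120 ≡ 5. So 10^15 ≡ 5 (mod 23).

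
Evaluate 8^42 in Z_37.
Using Fermat: 8^{36} ≡ 1 (mod 37). 42 ≡ 6 (mod 36). So 8^{42} ≡ 8^{6} ≡ 36 (mod 37)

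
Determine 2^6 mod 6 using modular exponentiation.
6 = 4 + 2 (binary 110). Repeated squaring mod 6: 2^1 ≡ 2; 2^2 ≡ 2² = 4 ≡ 4; 2^4 ≡ 4² = 16 ≡ 4. Multiply: 2^6 = 2^4 × 2^2 ≡ 4 × 4 (mod 6): 4 × 4 = 16 ≡ 4. So 2^6 ≡ 4 (mod 6).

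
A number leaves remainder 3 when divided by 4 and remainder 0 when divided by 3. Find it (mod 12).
M = 4 × 3 = 12. M₁ = 3, y₁ ≡ 3 (mod 4). M₂ = 4, y₂ ≡ 1 (mod 3). k = 3×3×3 + 0×4×1 ≡ 3 (mod 12)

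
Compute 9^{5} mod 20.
9

Using successive squaring:
Binary expansion of 5: 101
Powers of 9 mod 20 (each is the square of the previous):
  9^1 ≡ 9 (mod 20)
  9^2 ≡ 9² = 81 ≡ 1 (mod 20)
  9^4 ≡ 1² = 1 ≡ 1 (mod 20)
5 = 4 + 1, so 9^5 = 9^4 × 9^1 ≡ 1 × 9 (mod 20)
Multiplying step by step:
  1 × 9 = 9 ≡ 9 (mod 20)
Result: 9^5 ≡ 9 (mod 20)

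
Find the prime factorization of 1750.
2 × 5^3 × 7

Divide by primes starting from smallest:
1750 ÷ 2 = 875
875 ÷ 5 = 175
175 ÷ 5 = 35
35 ÷ 5 = 7
7 ÷ 7 = 1

1750 = 2 × 5^3 × 7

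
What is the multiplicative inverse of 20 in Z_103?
20^(-1) ≡ 67 (mod 103). Verification: 20 × 67 = 1340 ≡ 1 (mod 103)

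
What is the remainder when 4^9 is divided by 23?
9 = 8 + 1 (binary 1001). Repeated squaring mod 23: 4^1 ≡ 4; 4^2 ≡ 4² = 16 ≡ 16; 4^4 ≡ 16² = 256 ≡ 3; 4^8 ≡ 3² = 9 ≡ 9. Multiply: 4^9 = 4^8 × 4^1 ≡ 9 × 4 (mod 23): 9 × 4 = 36 ≡ 13. So 4^9 ≡ 13 (mod 23).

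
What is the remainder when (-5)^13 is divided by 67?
Using repeated squaring. (-5) ≡ 62 (mod 67). 13 = 8 + 4 + 1 (binary 1101). Repeated squaring mod 67: 62^1 ≡ 62; 62^2 ≡ 62² = 3844 ≡ 25; 62^4 ≡ 25² = 625 ≡ 22; 62^8 ≡ 22² = 484 ≡ 15. Multiply: (-5)^13 ≡ 62^8 × 62^4 × 62^1 ≡ 15 × 22 × 62 (mod 67): 15 × 22 = 330 ≡ 62; 62 × 62 = 3844 ≡ 25. So (-5)^13 ≡ 25 (mod 67).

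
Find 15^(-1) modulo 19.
14

Using Extended Euclidean Algorithm:
gcd(15, 19) = 1
Bezout coefficients: 15 × -5 + 19 × 4 = 1
So 15 × -5 ≡ 1 (mod 19)
The inverse is -5 mod 19 = 14
Verification: 15 × 14 = 210 = 11 × 19 + 1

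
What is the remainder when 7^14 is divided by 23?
Using repeated squaring. 14 = 8 + 4 + 2 (binary 1110). Repeated squaring mod 23: 7^1 ≡ 7; 7^2 ≡ 7² = 49 ≡ 3; 7^4 ≡ 3² = 9 ≡ 9; 7^8 ≡ 9² = 81 ≡ 12. Multiply: 7^14 = 7^8 × 7^4 × 7^2 ≡ 12 × 9 × 3 (mod 23): 12 × 9 = 108 ≡ 16; 16 × 3 = 48 ≡ 2. So 7^14 ≡ 2 (mod 23).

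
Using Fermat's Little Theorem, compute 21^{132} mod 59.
36

By Fermat's Little Theorem, a^(p-1) ≡ 1 (mod p) for prime p and gcd(a, p) = 1
Here p = 59, so 21^58 ≡ 1 (mod 59)
We can reduce the exponent: 132 mod 58 = 16
So 21^132 ≡ 21^16 (mod 59)
Computing: 21^16 mod 59 = 36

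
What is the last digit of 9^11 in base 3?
Using repeated squaring. 9 ≡ 0 (mod 3). 11 = 8 + 2 + 1 (binary 1011). Repeated squaring mod 3: 0^1 ≡ 0; 0^2 ≡ 0² = 0 ≡ 0; 0^4 ≡ 0² = 0 ≡ 0; 0^8 ≡ 0² = 0 ≡ 0. Multiply: 9^11 ≡ 0^8 × 0^2 × 0^1 ≡ 0 × 0 × 0 (mod 3): 0 × 0 = 0 ≡ 0; 0 × 0 = 0 ≡ 0. So 9^11 ≡ 0 (mod 3).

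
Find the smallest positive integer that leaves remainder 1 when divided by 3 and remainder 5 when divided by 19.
M = 3 × 19 = 57. M₁ = 19, y₁ ≡ 1 (mod 3). M₂ = 3, y₂ ≡ 13 (mod 19). z = 1×19×1 + 5×3×13 ≡ 43 (mod 57). The smallest positive such number is 43.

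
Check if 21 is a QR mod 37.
By Euler's criterion: 21^{18} ≡ 1 (mod 37). Since this equals 1, 21 is a QR.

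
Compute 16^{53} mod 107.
1

Using successive squaring:
Binary expansion of 53: 110101
Powers of 16 mod 107 (each is the square of the previous):
  16^1 ≡ 16 (mod 107)
  16^2 ≡ 16² = 256 ≡ 42 (mod 107)
  16^4 ≡ 42² = 1764 ≡ 52 (mod 107)
  16^8 ≡ 52² = 2704 ≡ 29 (mod 107)
  16^16 ≡ 29² = 841 ≡ 92 (mod 107)
  16^32 ≡ 92² = 8464 ≡ 11 (mod 107)
53 = 32 + 16 + 4 + 1, so 16^53 = 16^32 × 16^16 × 16^4 × 16^1 ≡ 11 × 92 × 52 × 16 (mod 107)
Multiplying step by step:
  11 × 92 = 1012 ≡ 49 (mod 107)
  49 × 52 = 2548 ≡ 87 (mod 107)
  87 × 16 = 1392 ≡ 1 (mod 107)
Result: 16^53 ≡ 1 (mod 107)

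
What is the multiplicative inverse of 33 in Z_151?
33^(-1) ≡ 119 (mod 151). Verification: 33 × 119 = 3927 ≡ 1 (mod 151)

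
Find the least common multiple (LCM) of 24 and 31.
744

First find GCD(24, 31) using the Euclidean algorithm:
24 = 0 × 31 + 24
31 = 1 × 24 + 7
24 = 3 × 7 + 3
7 = 2 × 3 + 1
3 = 3 × 1 + 0
GCD(24, 31) = 1

LCM formula: LCM(a, b) = (a × b) / GCD(a, b)
LCM(24, 31) = (24 × 31) / 1
LCM(24, 31) = 744 / 1
LCM(24, 31) = 744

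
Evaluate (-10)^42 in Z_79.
Using repeated squaring. (-10) ≡ 69 (mod 79). 42 = 32 + 8 + 2 (binary 101010). Repeated squaring mod 79: 69^1 ≡ 69; 69^2 ≡ 69² = 4761 ≡ 21; 69^4 ≡ 21² = 441 ≡ 46; 69^8 ≡ 46² = 2116 ≡ 62; 69^16 ≡ 62² = 3844 ≡ 52; 69^32 ≡ 52² = 2704 ≡ 18. Multiply: (-10)^42 ≡ 69^32 × 69^8 × 69^2 ≡ 18 × 62 × 21 (mod 79): 18 × 62 = 1116 ≡ 10; 10 × 21 = 210 ≡ 52. So (-10)^42 ≡ 52 (mod 79).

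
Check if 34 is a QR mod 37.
By Euler's criterion: 34^{18} ≡ 1 (mod 37). Since this equals 1, 34 is a QR.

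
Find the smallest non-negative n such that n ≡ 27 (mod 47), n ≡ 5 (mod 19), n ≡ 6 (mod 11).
7453

Using the Chinese Remainder Theorem:
M = product of moduli = 9823
For equation 1: M_1 = 209, 209 ≡ 21 (mod 47), inverse of 209 mod 47 is 9 (check: 21 × 9 = 189 ≡ 1 (mod 47))
For equation 2: M_2 = 517, 517 ≡ 4 (mod 19), inverse of 517 mod 19 is 5 (check: 4 × 5 = 20 ≡ 1 (mod 19))
For equation 3: M_3 = 893, 893 ≡ 2 (mod 11), inverse of 893 mod 11 is 6 (check: 2 × 6 = 12 ≡ 1 (mod 11))
Combine: n ≡ Σ r_i×M_i×(M_i⁻¹ mod m_i) = 27×209×9 + 5×517×5 + 6×893×6 = 50787 + 12925 + 32148 = 95860
95860 mod 9823 = 7453
n ≡ 7453 (mod 9823)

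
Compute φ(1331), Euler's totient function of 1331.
1210

Prime factorization: 1331 = 11^3
Using the formula φ(n) = n × Π(1 - 1/p) for each prime factor p:
φ(1331) = 1331 × (1 - 1/11)
φ(1331) = 1210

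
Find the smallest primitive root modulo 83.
2

A primitive root g modulo p has order p-1 = 82
Prime divisors of 82: [2, 41]
g is a primitive root iff g^(82/q) ≢ 1 (mod 83) for each prime divisor q
Testing small values:
  g = 2: 2^41 ≡ 82, 2^2 ≡ 4 (mod 83) → none is 1, primitive root!
The smallest primitive root is 2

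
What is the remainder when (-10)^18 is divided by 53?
Using repeated squaring. (-10) ≡ 43 (mod 53). 18 = 16 + 2 (binary 10010). Repeated squaring mod 53: 43^1 ≡ 43; 43^2 ≡ 43² = 1849 ≡ 47; 43^4 ≡ 47² = 2209 ≡ 36; 43^8 ≡ 36² = 1296 ≡ 24; 43^16 ≡ 24² = 576 ≡ 46. Multiply: (-10)^18 ≡ 43^16 × 43^2 ≡ 46 × 47 (mod 53): 46 × 47 = 2162 ≡ 42. So (-10)^18 ≡ 42 (mod 53).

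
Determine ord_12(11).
Powers of 11 mod 12: 11^1≡11, 11^2≡1. Order = 2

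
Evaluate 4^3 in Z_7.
3 = 2 + 1 (binary 11). Repeated squaring mod 7: 4^1 ≡ 4; 4^2 ≡ 4² = 16 ≡ 2. Multiply: 4^3 = 4^2 × 4^1 ≡ 2 × 4 (mod 7): 2 × 4 = 8 ≡ 1. So 4^3 ≡ 1 (mod 7).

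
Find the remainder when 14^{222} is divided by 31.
By Fermat: 14^{30} ≡ 1 (mod 31). 222 = 7×30 + 12. So 14^{222} ≡ 14^{12} ≡ 2 (mod 31)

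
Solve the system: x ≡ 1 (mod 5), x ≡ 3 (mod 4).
M = 5 × 4 = 20. M₁ = 4, y₁ ≡ 4 (mod 5). M₂ = 5, y₂ ≡ 1 (mod 4). x = 1×4×4 + 3×5×1 ≡ 11 (mod 20)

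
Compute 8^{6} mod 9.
1

Using successive squaring:
Binary expansion of 6: 110
Powers of 8 mod 9 (each is the square of the previous):
  8^1 ≡ 8 (mod 9)
  8^2 ≡ 8² = 64 ≡ 1 (mod 9)
  8^4 ≡ 1² = 1 ≡ 1 (mod 9)
6 = 4 + 2, so 8^6 = 8^4 × 8^2 ≡ 1 × 1 (mod 9)
Multiplying step by step:
  1 × 1 = 1 ≡ 1 (mod 9)
Result: 8^6 ≡ 1 (mod 9)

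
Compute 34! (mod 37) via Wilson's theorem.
(36)! = (34)! × (35) × (36) ≡ -1 (mod 37). So (34)! ≡ -1 × [(36)(35)]^(-1) ≡ 18 (mod 37)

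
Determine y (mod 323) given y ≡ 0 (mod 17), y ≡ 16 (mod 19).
187

Using the Chinese Remainder Theorem:
M = product of moduli = 323
For equation 1: M_1 = 19, 19 ≡ 2 (mod 17), inverse of 19 mod 17 is 9 (check: 2 × 9 = 18 ≡ 1 (mod 17))
For equation 2: M_2 = 17, 17 ≡ 17 (mod 19), inverse of 17 mod 19 is 9 (check: 17 × 9 = 153 ≡ 1 (mod 19))
Combine: y ≡ Σ r_i×M_i×(M_i⁻¹ mod m_i) = 0×19×9 + 16×17×9 = 0 + 2448 = 2448
2448 mod 323 = 187
y ≡ 187 (mod 323)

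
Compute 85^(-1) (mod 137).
85^(-1) ≡ 108 (mod 137). Verification: 85 × 108 = 9180 ≡ 1 (mod 137)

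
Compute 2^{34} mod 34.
4

Using successive squaring:
Binary expansion of 34: 100010
Powers of 2 mod 34 (each is the square of the previous):
  2^1 ≡ 2 (mod 34)
  2^2 ≡ 2² = 4 ≡ 4 (mod 34)
  2^4 ≡ 4² = 16 ≡ 16 (mod 34)
  2^8 ≡ 16² = 256 ≡ 18 (mod 34)
  2^16 ≡ 18² = 324 ≡ 18 (mod 34)
  2^32 ≡ 18² = 324 ≡ 18 (mod 34)
34 = 32 + 2, so 2^34 = 2^32 × 2^2 ≡ 18 × 4 (mod 34)
Multiplying step by step:
  18 × 4 = 72 ≡ 4 (mod 34)
Result: 2^34 ≡ 4 (mod 34)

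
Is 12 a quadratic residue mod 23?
By Euler's criterion: 12^{11} ≡ 1 (mod 23). Since this equals 1, 12 is a QR.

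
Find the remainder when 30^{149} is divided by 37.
By Fermat: 30^{36} ≡ 1 (mod 37). 149 = 4×36 + 5. So 30^{149} ≡ 30^{5} ≡ 28 (mod 37)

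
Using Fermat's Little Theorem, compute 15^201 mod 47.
By Fermat: 15^{46} ≡ 1 (mod 47). 201 = 4×46 + 17. So 15^{201} ≡ 15^{17} ≡ 29 (mod 47)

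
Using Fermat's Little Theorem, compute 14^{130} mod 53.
52

By Fermat's Little Theorem, a^(p-1) ≡ 1 (mod p) for prime p and gcd(a, p) = 1
Here p = 53, so 14^52 ≡ 1 (mod 53)
We can reduce the exponent: 130 mod 52 = 26
So 14^130 ≡ 14^26 (mod 53)
Computing: 14^26 mod 53 = 52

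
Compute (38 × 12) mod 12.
0

(38 × 12) = 456
456 mod 12 = 0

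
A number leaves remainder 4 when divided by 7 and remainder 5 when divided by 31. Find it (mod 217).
M = 7 × 31 = 217. M₁ = 31, y₁ ≡ 5 (mod 7). M₂ = 7, y₂ ≡ 9 (mod 31). m = 4×31×5 + 5×7×9 ≡ 67 (mod 217)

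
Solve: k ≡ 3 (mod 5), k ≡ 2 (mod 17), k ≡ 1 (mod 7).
M = 5 × 17 × 7 = 595. M₁ = 119, y₁ ≡ 4 (mod 5). M₂ = 35, y₂ ≡ 1 (mod 17). M₃ = 85, y₃ ≡ 1 (mod 7). k = 3×119×4 + 2×35×1 + 1×85×1 ≡ 393 (mod 595)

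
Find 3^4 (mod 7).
4 = 4 (binary 100). Repeated squaring mod 7: 3^1 ≡ 3; 3^2 ≡ 3² = 9 ≡ 2; 3^4 ≡ 2² = 4 ≡ 4. So 3^4 ≡ 4 (mod 7).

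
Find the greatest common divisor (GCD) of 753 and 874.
1

Using the Euclidean algorithm:
753 = 0 × 874 + 753
874 = 1 × 753 + 121
753 = 6 × 121 + 27
121 = 4 × 27 + 13
27 = 2 × 13 + 1
13 = 13 × 1 + 0

GCD(753, 874) = 1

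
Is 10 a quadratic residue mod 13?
By Euler's criterion: 10^{6} ≡ 1 (mod 13). Since this equals 1, 10 is a QR.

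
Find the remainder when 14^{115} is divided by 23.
By Fermat: 14^{22} ≡ 1 (mod 23). 115 = 5×22 + 5. So 14^{115} ≡ 14^{5} ≡ 15 (mod 23)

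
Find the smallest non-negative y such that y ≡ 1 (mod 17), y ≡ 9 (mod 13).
35

Using the Chinese Remainder Theorem:
M = product of moduli = 221
For equation 1: M_1 = 13, 13 ≡ 13 (mod 17), inverse of 13 mod 17 is 4 (check: 13 × 4 = 52 ≡ 1 (mod 17))
For equation 2: M_2 = 17, 17 ≡ 4 (mod 13), inverse of 17 mod 13 is 10 (check: 4 × 10 = 40 ≡ 1 (mod 13))
Combine: y ≡ Σ r_i×M_i×(M_i⁻¹ mod m_i) = 1×13×4 + 9×17×10 = 52 + 1530 = 1582
1582 mod 221 = 35
y ≡ 35 (mod 221)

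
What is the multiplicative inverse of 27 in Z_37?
27^(-1) ≡ 11 (mod 37). Verification: 27 × 11 = 297 ≡ 1 (mod 37)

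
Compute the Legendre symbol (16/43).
(16/43) = 16^{21} mod 43 = 1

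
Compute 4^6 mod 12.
6 = 4 + 2 (binary 110). Repeated squaring mod 12: 4^1 ≡ 4; 4^2 ≡ 4² = 16 ≡ 4; 4^4 ≡ 4² = 16 ≡ 4. Multiply: 4^6 = 4^4 × 4^2 ≡ 4 × 4 (mod 12): 4 × 4 = 16 ≡ 4. So 4^6 ≡ 4 (mod 12).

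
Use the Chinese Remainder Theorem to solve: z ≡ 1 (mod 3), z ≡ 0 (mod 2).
M = 3 × 2 = 6. M₁ = 2, y₁ ≡ 2 (mod 3). M₂ = 3, y₂ ≡ 1 (mod 2). z = 1×2×2 + 0×3×1 ≡ 4 (mod 6)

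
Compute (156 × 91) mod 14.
0

(156 × 91) = 14196
14196 mod 14 = 0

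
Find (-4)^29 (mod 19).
Using Fermat: (-4)^{18} ≡ 1 (mod 19). 29 ≡ 11 (mod 18). So (-4)^{29} ≡ (-4)^{11} ≡ 3 (mod 19)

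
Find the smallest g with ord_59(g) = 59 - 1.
p - 1 = 58 has prime divisors 2, 29. h is a primitive root mod 59 iff h^(58/q) ≢ 1 (mod 59) for each such q.
h = 2: 2^29 ≡ 58, 2^2 ≡ 4 (mod 59); none is 1, so 2 has order 58 and is a primitive root.
The smallest primitive root mod 59 is g = 2.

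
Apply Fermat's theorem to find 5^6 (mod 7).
By Fermat's Little Theorem, 5^{6} ≡ 1 (mod 7) since 7 is prime and gcd(5, 7) = 1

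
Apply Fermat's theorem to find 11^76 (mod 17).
By Fermat: 11^{16} ≡ 1 (mod 17). 76 = 4×16 + 12. So 11^{76} ≡ 11^{12} ≡ 13 (mod 17)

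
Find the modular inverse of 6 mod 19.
6^(-1) ≡ 16 (mod 19). Verification: 6 × 16 = 96 ≡ 1 (mod 19)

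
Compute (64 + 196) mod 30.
20

(64 + 196) = 260
260 mod 30 = 20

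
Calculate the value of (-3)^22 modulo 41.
Using repeated squaring. (-3) ≡ 38 (mod 41). 22 = 16 + 4 + 2 (binary 10110). Repeated squaring mod 41: 38^1 ≡ 38; 38^2 ≡ 38² = 1444 ≡ 9; 38^4 ≡ 9² = 81 ≡ 40; 38^8 ≡ 40² = 1600 ≡ 1; 38^16 ≡ 1² = 1 ≡ 1. Multiply: (-3)^22 ≡ 38^16 × 38^4 × 38^2 ≡ 1 × 40 × 9 (mod 41): 1 × 40 = 40 ≡ 40; 40 × 9 = 360 ≡ 32. So (-3)^22 ≡ 32 (mod 41).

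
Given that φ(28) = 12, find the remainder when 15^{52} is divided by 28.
By Euler: 15^{12} ≡ 1 (mod 28) since gcd(15, 28) = 1. 52 = 4×12 + 4. So 15^{52} ≡ 15^{4} ≡ 1 (mod 28)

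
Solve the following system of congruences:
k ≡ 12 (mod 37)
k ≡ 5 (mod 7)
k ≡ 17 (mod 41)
3379

Using the Chinese Remainder Theorem:
M = product of moduli = 10619
For equation 1: M_1 = 287, 287 ≡ 28 (mod 37), inverse of 287 mod 37 is 4 (check: 28 × 4 = 112 ≡ 1 (mod 37))
For equation 2: M_2 = 1517, 1517 ≡ 5 (mod 7), inverse of 1517 mod 7 is 3 (check: 5 × 3 = 15 ≡ 1 (mod 7))
For equation 3: M_3 = 259, 259 ≡ 13 (mod 41), inverse of 259 mod 41 is 19 (check: 13 × 19 = 247 ≡ 1 (mod 41))
Combine: k ≡ Σ r_i×M_i×(M_i⁻¹ mod m_i) = 12×287×4 + 5×1517×3 + 17×259×19 = 13776 + 22755 + 83657 = 120188
120188 mod 10619 = 3379
k ≡ 3379 (mod 10619)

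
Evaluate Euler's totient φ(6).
2

Prime factorization: 6 = 2 × 3
Using the formula φ(n) = n × Π(1 - 1/p) for each prime factor p:
φ(6) = 6 × (1 - 1/2) × (1 - 1/3)
φ(6) = 2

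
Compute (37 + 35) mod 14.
2

(37 + 35) = 72
72 mod 14 = 2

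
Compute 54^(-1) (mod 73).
54^(-1) ≡ 23 (mod 73). Verification: 54 × 23 = 1242 ≡ 1 (mod 73)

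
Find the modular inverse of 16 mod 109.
16^(-1) ≡ 75 (mod 109). Verification: 16 × 75 = 1200 ≡ 1 (mod 109)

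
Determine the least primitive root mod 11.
p - 1 = 10 has prime divisors 2, 5. h is a primitive root mod 11 iff h^(10/q) ≢ 1 (mod 11) for each such q.
h = 2: 2^5 ≡ 10, 2^2 ≡ 4 (mod 11); none is 1, so 2 has order 10 and is a primitive root.
The smallest primitive root mod 11 is g = 2.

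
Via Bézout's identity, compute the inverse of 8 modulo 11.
Extended GCD: 8(-4) + 11(3) = 1. So 8^(-1) ≡ 7 ≡ 7 (mod 11). Verify: 8 × 7 = 56 ≡ 1 (mod 11)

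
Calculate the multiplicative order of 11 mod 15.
Powers of 11 mod 15: 11^1≡11, 11^2≡1. Order = 2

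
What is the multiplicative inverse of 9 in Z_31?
9^(-1) ≡ 7 (mod 31). Verification: 9 × 7 = 63 ≡ 1 (mod 31)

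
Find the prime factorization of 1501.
19 × 79

Divide by primes starting from smallest:
1501 ÷ 19 = 79
79 ÷ 79 = 1

1501 = 19 × 79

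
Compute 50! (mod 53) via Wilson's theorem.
(52)! = (50)! × (51) × (52) ≡ -1 (mod 53). So (50)! ≡ -1 × [(52)(51)]^(-1) ≡ 26 (mod 53)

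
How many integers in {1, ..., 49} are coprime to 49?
42

Prime factorization: 49 = 7^2
Using the formula φ(n) = n × Π(1 - 1/p) for each prime factor p:
φ(49) = 49 × (1 - 1/7)
φ(49) = 42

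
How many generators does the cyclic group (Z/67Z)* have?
20

The number of primitive roots modulo p is φ(p-1) = φ(66)
φ(66) = 20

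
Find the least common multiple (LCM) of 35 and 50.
350

First find GCD(35, 50) using the Euclidean algorithm:
35 = 0 × 50 + 35
50 = 1 × 35 + 15
35 = 2 × 15 + 5
15 = 3 × 5 + 0
GCD(35, 50) = 5

LCM formula: LCM(a, b) = (a × b) / GCD(a, b)
LCM(35, 50) = (35 × 50) / 5
LCM(35, 50) = 1750 / 5
LCM(35, 50) = 350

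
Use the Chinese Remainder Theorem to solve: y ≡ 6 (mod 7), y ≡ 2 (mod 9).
M = 7 × 9 = 63. M₁ = 9, y₁ ≡ 4 (mod 7). M₂ = 7, y₂ ≡ 4 (mod 9). y = 6×9×4 + 2×7×4 ≡ 20 (mod 63)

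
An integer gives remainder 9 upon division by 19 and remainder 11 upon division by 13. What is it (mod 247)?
M = 19 × 13 = 247. M₁ = 13, y₁ ≡ 3 (mod 19). M₂ = 19, y₂ ≡ 11 (mod 13). r = 9×13×3 + 11×19×11 ≡ 180 (mod 247). The smallest positive such number is 180.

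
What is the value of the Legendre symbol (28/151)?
(28/151) = 28^{75} mod 151 = -1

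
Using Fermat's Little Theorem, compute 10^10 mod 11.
By Fermat's Little Theorem, 10^{10} ≡ 1 (mod 11) since 11 is prime and gcd(10, 11) = 1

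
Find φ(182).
72

Prime factorization: 182 = 2 × 7 × 13
Using the formula φ(n) = n × Π(1 - 1/p) for each prime factor p:
φ(182) = 182 × (1 - 1/2) × (1 - 1/7) × (1 - 1/13)
φ(182) = 72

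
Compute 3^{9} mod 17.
14

Using successive squaring:
Binary expansion of 9: 1001
Powers of 3 mod 17 (each is the square of the previous):
  3^1 ≡ 3 (mod 17)
  3^2 ≡ 3² = 9 ≡ 9 (mod 17)
  3^4 ≡ 9² = 81 ≡ 13 (mod 17)
  3^8 ≡ 13² = 169 ≡ 16 (mod 17)
9 = 8 + 1, so 3^9 = 3^8 × 3^1 ≡ 16 × 3 (mod 17)
Multiplying step by step:
  16 × 3 = 48 ≡ 14 (mod 17)
Result: 3^9 ≡ 14 (mod 17)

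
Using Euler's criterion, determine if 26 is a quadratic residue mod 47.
By Euler's criterion: 26^{23} ≡ 46 (mod 47). Since this equals -1 (≡ 46), 26 is not a QR.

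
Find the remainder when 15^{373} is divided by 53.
By Fermat: 15^{52} ≡ 1 (mod 53). 373 = 7×52 + 9. So 15^{373} ≡ 15^{9} ≡ 16 (mod 53)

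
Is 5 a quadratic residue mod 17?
By Euler's criterion: 5^{8} ≡ 16 (mod 17). Since this equals -1 (≡ 16), 5 is not a QR.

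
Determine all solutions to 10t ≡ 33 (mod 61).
46

Since gcd(10, 61) = 1 divides 33, a solution exists.
Multiply both sides by the inverse of 10 mod 61:
  10^(-1) mod 61 = 55
  x ≡ 55 × 33 ≡ 1815 ≡ 46 (mod 61)
Verification: 10 × 46 = 460 = 7 × 61 + 33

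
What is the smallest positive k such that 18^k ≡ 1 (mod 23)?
Powers of 18 mod 23: 18^1≡18, 18^2≡2, 18^3≡13, 18^4≡4, 18^5≡3, 18^6≡8, 18^7≡6, 18^8≡16, 18^9≡12, 18^10≡9, 18^11≡1. Order = 11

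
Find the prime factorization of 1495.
5 × 13 × 23

Divide by primes starting from smallest:
1495 ÷ 5 = 299
299 ÷ 13 = 23
23 ÷ 23 = 1

1495 = 5 × 13 × 23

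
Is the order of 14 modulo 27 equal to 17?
No, the actual order is 18, not 17.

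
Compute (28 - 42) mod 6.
4

(28 - 42) = -14
-14 mod 6 = 4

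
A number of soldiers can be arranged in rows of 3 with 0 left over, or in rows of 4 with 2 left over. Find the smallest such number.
M = 3 × 4 = 12. M₁ = 4, y₁ ≡ 1 (mod 3). M₂ = 3, y₂ ≡ 3 (mod 4). t = 0×4×1 + 2×3×3 ≡ 6 (mod 12). The smallest positive such number is 6.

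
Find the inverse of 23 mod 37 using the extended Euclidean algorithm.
Extended GCD: 23(-8) + 37(5) = 1. So 23^(-1) ≡ 29 ≡ 29 (mod 37). Verify: 23 × 29 = 667 ≡ 1 (mod 37)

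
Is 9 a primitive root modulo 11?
p - 1 = 10 has prime divisors 2, 5. Check 9^(10/q) mod 11 for each: 9^(10/2) = 9^5 ≡ 1, 9^(10/5) = 9^2 ≡ 4 (mod 11). Since 9^5 ≡ 1 (mod 11), the order of 9 divides 5 (in fact the order is 5) ≠ 10, so it is not a primitive root.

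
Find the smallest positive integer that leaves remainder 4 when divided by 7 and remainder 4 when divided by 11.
M = 7 × 11 = 77. M₁ = 11, y₁ ≡ 2 (mod 7). M₂ = 7, y₂ ≡ 8 (mod 11). n = 4×11×2 + 4×7×8 ≡ 4 (mod 77). The smallest positive such number is 4.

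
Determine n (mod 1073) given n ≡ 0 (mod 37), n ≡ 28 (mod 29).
666

Using the Chinese Remainder Theorem:
M = product of moduli = 1073
For equation 1: M_1 = 29, 29 ≡ 29 (mod 37), inverse of 29 mod 37 is 23 (check: 29 × 23 = 667 ≡ 1 (mod 37))
For equation 2: M_2 = 37, 37 ≡ 8 (mod 29), inverse of 37 mod 29 is 11 (check: 8 × 11 = 88 ≡ 1 (mod 29))
Combine: n ≡ Σ r_i×M_i×(M_i⁻¹ mod m_i) = 0×29×23 + 28×37×11 = 0 + 11396 = 11396
11396 mod 1073 = 666
n ≡ 666 (mod 1073)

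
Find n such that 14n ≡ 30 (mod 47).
29

Since gcd(14, 47) = 1 divides 30, a solution exists.
Multiply both sides by the inverse of 14 mod 47:
  14^(-1) mod 47 = 37
  x ≡ 37 × 30 ≡ 1110 ≡ 29 (mod 47)
Verification: 14 × 29 = 406 = 8 × 47 + 30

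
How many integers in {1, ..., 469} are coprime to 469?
396

Prime factorization: 469 = 7 × 67
Using the formula φ(n) = n × Π(1 - 1/p) for each prime factor p:
φ(469) = 469 × (1 - 1/7) × (1 - 1/67)
φ(469) = 396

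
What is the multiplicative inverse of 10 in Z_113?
34

Using Extended Euclidean Algorithm:
gcd(10, 113) = 1
Bezout coefficients: 10 × 34 + 113 × -3 = 1
So 10 × 34 ≡ 1 (mod 113)
The inverse is 34 mod 113 = 34
Verification: 10 × 34 = 340 = 3 × 113 + 1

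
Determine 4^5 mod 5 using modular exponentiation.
5 = 4 + 1 (binary 101). Repeated squaring mod 5: 4^1 ≡ 4; 4^2 ≡ 4² = 16 ≡ 1; 4^4 ≡ 1² = 1 ≡ 1. Multiply: 4^5 = 4^4 × 4^1 ≡ 1 × 4 (mod 5): 1 × 4 = 4 ≡ 4. So 4^5 ≡ 4 (mod 5).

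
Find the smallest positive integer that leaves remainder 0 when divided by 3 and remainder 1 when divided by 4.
M = 3 × 4 = 12. M₁ = 4, y₁ ≡ 1 (mod 3). M₂ = 3, y₂ ≡ 3 (mod 4). r = 0×4×1 + 1×3×3 ≡ 9 (mod 12). The smallest positive such number is 9.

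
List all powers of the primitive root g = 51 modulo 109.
g^1, g^2, ..., g^{108} mod 109: {51, 94, 107, 7, 30, 4, 95, 49, 101, 28, 11, 16, 53, 87, 77, 3, 44, 64, 103, 21, 90, 12, 67, 38, 85, 84, 33, 48, 50, 43, 13, 9, 23, 83, 91, 63, 52, 36, 92, 5, 37, 34, 99, 35, 41, 20, 39, 27, 69, 31, 55, 80, 47, 108, 58, 15, 2, 102, 79, 105, 14, 60, 8, 81, 98, 93, 56, 22, 32, 106, 65, 45, 6, 88, 19, 97, 42, 71, 24, 25, 76, 61, 59, 66, 96, 100, 86, 26, 18, 46, 57, 73, 17, 104, 72, 75, 10, 74, 68, 89, 70, 82, 40, 78, 54, 29, 62, 1}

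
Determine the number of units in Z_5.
4

Prime factorization: 5 = 5
Using the formula φ(n) = n × Π(1 - 1/p) for each prime factor p:
φ(5) = 5 × (1 - 1/5)
φ(5) = 4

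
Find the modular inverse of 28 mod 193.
28^(-1) ≡ 131 (mod 193). Verification: 28 × 131 = 3668 ≡ 1 (mod 193)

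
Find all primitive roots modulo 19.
Primitive roots mod 19: {2, 3, 10, 13, 14, 15}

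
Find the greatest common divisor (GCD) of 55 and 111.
1

Using the Euclidean algorithm:
55 = 0 × 111 + 55
111 = 2 × 55 + 1
55 = 55 × 1 + 0

GCD(55, 111) = 1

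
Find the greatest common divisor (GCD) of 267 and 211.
1

Using the Euclidean algorithm:
267 = 1 × 211 + 56
211 = 3 × 56 + 43
56 = 1 × 43 + 13
43 = 3 × 13 + 4
13 = 3 × 4 + 1
4 = 4 × 1 + 0

GCD(267, 211) = 1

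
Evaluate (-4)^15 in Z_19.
Using repeated squaring. (-4) ≡ 15 (mod 19). 15 = 8 + 4 + 2 + 1 (binary 1111). Repeated squaring mod 19: 15^1 ≡ 15; 15^2 ≡ 15² = 225 ≡ 16; 15^4 ≡ 16² = 256 ≡ 9; 15^8 ≡ 9² = 81 ≡ 5. Multiply: (-4)^15 ≡ 15^8 × 15^4 × 15^2 × 15^1 ≡ 5 × 9 × 16 × 15 (mod 19): 5 × 9 = 45 ≡ 7; 7 × 16 = 112 ≡ 17; 17 × 15 = 255 ≡ 8. So (-4)^15 ≡ 8 (mod 19).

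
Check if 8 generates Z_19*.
p - 1 = 18 has prime divisors 2, 3. Check 8^(18/q) mod 19 for each: 8^(18/2) = 8^9 ≡ 18, 8^(18/3) = 8^6 ≡ 1 (mod 19). Since 8^6 ≡ 1 (mod 19), the order of 8 divides 6 (in fact the order is 6) ≠ 18, so it is not a primitive root.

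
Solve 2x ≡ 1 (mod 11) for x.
6

Using Extended Euclidean Algorithm:
gcd(2, 11) = 1
Bezout coefficients: 2 × -5 + 11 × 1 = 1
So 2 × -5 ≡ 1 (mod 11)
The inverse is -5 mod 11 = 6
Verification: 2 × 6 = 12 = 1 × 11 + 1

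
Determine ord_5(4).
Powers of 4 mod 5: 4^1≡4, 4^2≡1. Order = 2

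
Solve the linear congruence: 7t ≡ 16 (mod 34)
12

Since gcd(7, 34) = 1 divides 16, a solution exists.
Multiply both sides by the inverse of 7 mod 34:
  7^(-1) mod 34 = 5
  x ≡ 5 × 16 ≡ 80 ≡ 12 (mod 34)
Verification: 7 × 12 = 84 = 2 × 34 + 16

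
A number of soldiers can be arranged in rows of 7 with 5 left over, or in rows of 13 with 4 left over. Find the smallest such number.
M = 7 × 13 = 91. M₁ = 13, y₁ ≡ 6 (mod 7). M₂ = 7, y₂ ≡ 2 (mod 13). n = 5×13×6 + 4×7×2 ≡ 82 (mod 91). The smallest positive such number is 82.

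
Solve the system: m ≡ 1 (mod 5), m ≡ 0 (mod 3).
M = 5 × 3 = 15. M₁ = 3, y₁ ≡ 2 (mod 5). M₂ = 5, y₂ ≡ 2 (mod 3). m = 1×3×2 + 0×5×2 ≡ 6 (mod 15)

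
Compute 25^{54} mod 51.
4

Using successive squaring:
Binary expansion of 54: 110110
Powers of 25 mod 51 (each is the square of the previous):
  25^1 ≡ 25 (mod 51)
  25^2 ≡ 25² = 625 ≡ 13 (mod 51)
  25^4 ≡ 13² = 169 ≡ 16 (mod 51)
  25^8 ≡ 16² = 256 ≡ 1 (mod 51)
  25^16 ≡ 1² = 1 ≡ 1 (mod 51)
  25^32 ≡ 1² = 1 ≡ 1 (mod 51)
54 = 32 + 16 + 4 + 2, so 25^54 = 25^32 × 25^16 × 25^4 × 25^2 ≡ 1 × 1 × 16 × 13 (mod 51)
Multiplying step by step:
  1 × 1 = 1 ≡ 1 (mod 51)
  1 × 16 = 16 ≡ 16 (mod 51)
  16 × 13 = 208 ≡ 4 (mod 51)
Result: 25^54 ≡ 4 (mod 51)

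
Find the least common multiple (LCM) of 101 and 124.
12524

First find GCD(101, 124) using the Euclidean algorithm:
101 = 0 × 124 + 101
124 = 1 × 101 + 23
101 = 4 × 23 + 9
23 = 2 × 9 + 5
9 = 1 × 5 + 4
5 = 1 × 4 + 1
4 = 4 × 1 + 0
GCD(101, 124) = 1

LCM formula: LCM(a, b) = (a × b) / GCD(a, b)
LCM(101, 124) = (101 × 124) / 1
LCM(101, 124) = 12524 / 1
LCM(101, 124) = 12524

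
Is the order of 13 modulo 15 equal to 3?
No, the actual order is 4, not 3.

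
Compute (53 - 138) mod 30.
5

(53 - 138) = -85
-85 mod 30 = 5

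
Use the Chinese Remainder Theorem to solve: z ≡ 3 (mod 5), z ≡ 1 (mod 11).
M = 5 × 11 = 55. M₁ = 11, y₁ ≡ 1 (mod 5). M₂ = 5, y₂ ≡ 9 (mod 11). z = 3×11×1 + 1×5×9 ≡ 23 (mod 55)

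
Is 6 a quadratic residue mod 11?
By Euler's criterion: 6^{5} ≡ 10 (mod 11). Since this equals -1 (≡ 10), 6 is not a QR.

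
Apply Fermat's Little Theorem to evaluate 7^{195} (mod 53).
52

By Fermat's Little Theorem, a^(p-1) ≡ 1 (mod p) for prime p and gcd(a, p) = 1
Here p = 53, so 7^52 ≡ 1 (mod 53)
We can reduce the exponent: 195 mod 52 = 39
So 7^195 ≡ 7^39 (mod 53)
Computing: 7^39 mod 53 = 52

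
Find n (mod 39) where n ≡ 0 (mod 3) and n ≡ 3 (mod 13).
M = 3 × 13 = 39. M₁ = 13, y₁ ≡ 1 (mod 3). M₂ = 3, y₂ ≡ 9 (mod 13). n = 0×13×1 + 3×3×9 ≡ 3 (mod 39)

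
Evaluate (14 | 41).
(14/41) = 14^{20} mod 41 = -1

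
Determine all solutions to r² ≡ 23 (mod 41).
The square roots of 23 mod 41 are 33 and 8. Verify: 33² = 1089 ≡ 23 (mod 41)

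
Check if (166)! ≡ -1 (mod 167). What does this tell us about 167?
(166)! mod 167 = 166. Since this equals -1 (mod 167), Wilson confirms 167 is prime.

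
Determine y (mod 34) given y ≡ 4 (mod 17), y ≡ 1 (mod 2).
21

Using the Chinese Remainder Theorem:
M = product of moduli = 34
For equation 1: M_1 = 2, 2 ≡ 2 (mod 17), inverse of 2 mod 17 is 9 (check: 2 × 9 = 18 ≡ 1 (mod 17))
For equation 2: M_2 = 17, 17 ≡ 1 (mod 2), inverse of 17 mod 2 is 1 (check: 1 × 1 = 1 ≡ 1 (mod 2))
Combine: y ≡ Σ r_i×M_i×(M_i⁻¹ mod m_i) = 4×2×9 + 1×17×1 = 72 + 17 = 89
89 mod 34 = 21
y ≡ 21 (mod 34)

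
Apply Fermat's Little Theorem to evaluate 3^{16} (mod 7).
4

By Fermat's Little Theorem, a^(p-1) ≡ 1 (mod p) for prime p and gcd(a, p) = 1
Here p = 7, so 3^6 ≡ 1 (mod 7)
We can reduce the exponent: 16 mod 6 = 4
So 3^16 ≡ 3^4 (mod 7)
Computing: 3^4 mod 7 = 4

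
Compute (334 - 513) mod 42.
31

(334 - 513) = -179
-179 mod 42 = 31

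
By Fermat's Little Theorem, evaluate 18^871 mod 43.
By Fermat: 18^{42} ≡ 1 (mod 43). 871 ≡ 31 (mod 42). So 18^{871} ≡ 18^{31} ≡ 26 (mod 43)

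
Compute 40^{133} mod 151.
145

Using successive squaring:
Binary expansion of 133: 10000101
Powers of 40 mod 151 (each is the square of the previous):
  40^1 ≡ 40 (mod 151)
  40^2 ≡ 40² = 1600 ≡ 90 (mod 151)
  40^4 ≡ 90² = 8100 ≡ 97 (mod 151)
  40^8 ≡ 97² = 9409 ≡ 47 (mod 151)
  40^16 ≡ 47² = 2209 ≡ 95 (mod 151)
  40^32 ≡ 95² = 9025 ≡ 116 (mod 151)
  40^64 ≡ 116² = 13456 ≡ 17 (mod 151)
  40^128 ≡ 17² = 289 ≡ 138 (mod 151)
133 = 128 + 4 + 1, so 40^133 = 40^128 × 40^4 × 40^1 ≡ 138 × 97 × 40 (mod 151)
Multiplying step by step:
  138 × 97 = 13386 ≡ 98 (mod 151)
  98 × 40 = 3920 ≡ 145 (mod 151)
Result: 40^133 ≡ 145 (mod 151)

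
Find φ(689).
624

Prime factorization: 689 = 13 × 53
Using the formula φ(n) = n × Π(1 - 1/p) for each prime factor p:
φ(689) = 689 × (1 - 1/13) × (1 - 1/53)
φ(689) = 624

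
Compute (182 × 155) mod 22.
6

(182 × 155) = 28210
28210 mod 22 = 6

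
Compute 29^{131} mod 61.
40

Using successive squaring:
Binary expansion of 131: 10000011
Powers of 29 mod 61 (each is the square of the previous):
  29^1 ≡ 29 (mod 61)
  29^2 ≡ 29² = 841 ≡ 48 (mod 61)
  29^4 ≡ 48² = 2304 ≡ 47 (mod 61)
  29^8 ≡ 47² = 2209 ≡ 13 (mod 61)
  29^16 ≡ 13² = 169 ≡ 47 (mod 61)
  29^32 ≡ 47² = 2209 ≡ 13 (mod 61)
  29^64 ≡ 13² = 169 ≡ 47 (mod 61)
  29^128 ≡ 47² = 2209 ≡ 13 (mod 61)
131 = 128 + 2 + 1, so 29^131 = 29^128 × 29^2 × 29^1 ≡ 13 × 48 × 29 (mod 61)
Multiplying step by step:
  13 × 48 = 624 ≡ 14 (mod 61)
  14 × 29 = 406 ≡ 40 (mod 61)
Result: 29^131 ≡ 40 (mod 61)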